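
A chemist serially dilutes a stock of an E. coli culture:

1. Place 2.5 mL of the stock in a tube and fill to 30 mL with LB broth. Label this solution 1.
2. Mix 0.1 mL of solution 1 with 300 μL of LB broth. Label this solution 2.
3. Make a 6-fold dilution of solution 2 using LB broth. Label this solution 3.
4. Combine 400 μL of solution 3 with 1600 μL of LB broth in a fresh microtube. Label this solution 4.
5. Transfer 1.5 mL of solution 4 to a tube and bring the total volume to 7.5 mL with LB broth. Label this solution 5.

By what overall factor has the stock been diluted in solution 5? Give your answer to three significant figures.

Step 1: 2.5 mL brought to 30 mL → factor 30/2.5 = 12
Step 2: 0.1 mL + 300 μL = 0.4 mL total → factor 0.4/0.1 = 4
Step 3: 6-fold → factor 6
Step 4: 400 μL + 1600 μL = 2000 μL total → factor 2000/400 = 5
Step 5: 1.5 mL brought to 7.5 mL → factor 7.5/1.5 = 5
Overall dilution factor = 12 × 4 × 6 × 5 × 5 = 7200

7.20 × 10^3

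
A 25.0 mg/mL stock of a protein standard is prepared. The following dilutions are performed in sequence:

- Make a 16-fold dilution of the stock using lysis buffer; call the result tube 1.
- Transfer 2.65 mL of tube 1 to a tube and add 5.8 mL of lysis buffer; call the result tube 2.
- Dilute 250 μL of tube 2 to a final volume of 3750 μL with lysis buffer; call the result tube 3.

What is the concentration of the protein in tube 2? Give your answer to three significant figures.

Step 1: 16-fold → factor 16
Step 2: 2.65 mL + 5.8 mL = 8.45 mL total → factor 8.45/2.65 = 3.1887
Dilution factor through tube 2 = 16 × 3.1887 = 51.019
[tube 2] = 25.0 mg/mL / 51.019 = 0.490 mg/mL

0.490 mg/mL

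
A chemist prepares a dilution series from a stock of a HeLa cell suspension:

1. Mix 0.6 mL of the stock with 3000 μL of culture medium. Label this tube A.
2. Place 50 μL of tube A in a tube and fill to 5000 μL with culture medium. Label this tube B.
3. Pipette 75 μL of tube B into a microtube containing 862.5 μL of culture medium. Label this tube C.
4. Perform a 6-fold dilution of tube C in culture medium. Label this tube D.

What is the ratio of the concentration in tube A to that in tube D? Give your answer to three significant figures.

Step 1: 0.6 mL + 3000 μL = 3.6 mL total → factor 3.6/0.6 = 6
Step 2: 50 μL brought to 5000 μL → factor 5000/50 = 100
Step 3: 75 μL + 862.5 μL = 937.5 μL total → factor 937.5/75 = 12.5
Step 4: 6-fold → factor 6
Dilution factor to tube A = 6; to tube D = 45000
[tube A]/[tube D] = (factor to tube D)/(factor to tube A) = 45000/6 = 7.50 × 10^3

7.50 × 10^3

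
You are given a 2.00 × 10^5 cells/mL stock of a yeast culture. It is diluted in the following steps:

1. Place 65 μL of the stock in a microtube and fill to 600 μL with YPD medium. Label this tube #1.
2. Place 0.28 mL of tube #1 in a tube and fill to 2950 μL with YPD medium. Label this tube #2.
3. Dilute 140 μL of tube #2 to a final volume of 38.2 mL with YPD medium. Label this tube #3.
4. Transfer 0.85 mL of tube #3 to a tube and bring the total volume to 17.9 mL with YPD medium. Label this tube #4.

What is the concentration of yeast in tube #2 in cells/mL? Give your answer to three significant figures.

Step 1: 65 μL brought to 600 μL → factor 600/65 = 9.2308
Step 2: 0.28 mL brought to 2950 μL → factor 2.95/0.28 = 10.536
Dilution factor through tube #2 = 9.2308 × 10.536 = 97.253
[tube #2] = 2.00 × 10^5 cells/mL / 97.253 = 2.06 × 10^3 cells/mL

2.06 × 10^3 cells/mL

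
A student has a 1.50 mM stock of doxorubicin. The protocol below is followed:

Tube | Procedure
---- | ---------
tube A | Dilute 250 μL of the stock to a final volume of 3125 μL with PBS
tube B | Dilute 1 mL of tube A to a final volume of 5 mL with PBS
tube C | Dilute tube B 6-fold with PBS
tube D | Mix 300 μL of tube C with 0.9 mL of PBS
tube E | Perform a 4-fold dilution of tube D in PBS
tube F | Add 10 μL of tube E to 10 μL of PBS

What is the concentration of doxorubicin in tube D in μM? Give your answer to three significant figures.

1.00 μM

Step 1: 250 μL brought to 3125 μL → factor 3125/250 = 12.5
Step 2: 1 mL brought to 5 mL → factor 5/1 = 5
Step 3: 6-fold → factor 6
Step 4: 300 μL + 0.9 mL = 1200 μL total → factor 1200/300 = 4
Dilution factor through tube D = 12.5 × 5 × 6 × 4 = 1500
[tube D] = 1.50 mM / 1500 = 0.001000 mM = 1.00 μM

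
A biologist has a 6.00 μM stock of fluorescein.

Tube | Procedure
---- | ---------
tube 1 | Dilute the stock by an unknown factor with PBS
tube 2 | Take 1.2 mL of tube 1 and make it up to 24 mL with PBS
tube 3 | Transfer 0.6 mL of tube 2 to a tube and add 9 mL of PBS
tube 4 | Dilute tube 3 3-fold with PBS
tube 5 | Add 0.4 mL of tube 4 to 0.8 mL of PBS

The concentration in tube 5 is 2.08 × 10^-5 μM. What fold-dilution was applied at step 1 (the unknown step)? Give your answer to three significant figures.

100-fold

Step 1: unknown factor x
Step 2: 1.2 mL brought to 24 mL → factor 24/1.2 = 20
Step 3: 0.6 mL + 9 mL = 9.6 mL total → factor 9.6/0.6 = 16
Step 4: 3-fold → factor 3
Step 5: 0.4 mL + 0.8 mL = 1.2 mL total → factor 1.2/0.4 = 3
Product of known-step factors = 2880
Overall factor = 6.00 μM / (2.08 × 10^-5 μM) = 2.8846 × 10^5
x = 2.8846 × 10^5 / 2880 = 100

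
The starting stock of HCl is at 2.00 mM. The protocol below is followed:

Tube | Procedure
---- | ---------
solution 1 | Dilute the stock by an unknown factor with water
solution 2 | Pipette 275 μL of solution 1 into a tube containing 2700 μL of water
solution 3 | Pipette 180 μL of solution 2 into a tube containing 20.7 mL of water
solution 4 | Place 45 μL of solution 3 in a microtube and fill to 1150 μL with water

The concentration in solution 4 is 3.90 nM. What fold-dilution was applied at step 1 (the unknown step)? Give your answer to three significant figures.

Step 1: unknown factor x
Step 2: 275 μL + 2700 μL = 2975 μL total → factor 2975/275 = 10.818
Step 3: 180 μL + 20.7 mL = 20880 μL total → factor 20880/180 = 116
Step 4: 45 μL brought to 1150 μL → factor 1150/45 = 25.556
Product of known-step factors = 32070
Overall factor = 2.00 mM / (3.90 nM) = 5.1282 × 10^5
x = 5.1282 × 10^5 / 32070 = 16.0

16.0-fold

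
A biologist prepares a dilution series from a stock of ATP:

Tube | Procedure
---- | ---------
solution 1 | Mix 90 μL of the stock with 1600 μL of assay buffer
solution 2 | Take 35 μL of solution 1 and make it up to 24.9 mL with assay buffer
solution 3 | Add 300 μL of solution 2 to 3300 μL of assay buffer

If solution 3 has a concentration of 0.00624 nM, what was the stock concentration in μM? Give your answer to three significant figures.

1.00 μM

Step 1: 90 μL + 1600 μL = 1690 μL total → factor 1690/90 = 18.778
Step 2: 35 μL brought to 24.9 mL → factor 24900/35 = 711.43
Step 3: 300 μL + 3300 μL = 3600 μL total → factor 3600/300 = 12
Overall dilution factor = 18.778 × 711.43 × 12 = 1.6031 × 10^5
Stock = 0.00624 nM × 1.6031 × 10^5 = 1000 nM = 1.00 μM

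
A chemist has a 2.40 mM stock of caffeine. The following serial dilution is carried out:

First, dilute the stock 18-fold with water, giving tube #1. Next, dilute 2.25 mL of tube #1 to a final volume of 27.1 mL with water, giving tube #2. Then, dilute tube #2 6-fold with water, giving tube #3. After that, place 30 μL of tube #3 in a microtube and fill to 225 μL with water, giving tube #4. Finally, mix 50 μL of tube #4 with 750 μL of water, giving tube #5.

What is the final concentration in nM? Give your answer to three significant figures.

Step 1: 18-fold → factor 18
Step 2: 2.25 mL brought to 27.1 mL → factor 27.1/2.25 = 12.044
Step 3: 6-fold → factor 6
Step 4: 30 μL brought to 225 μL → factor 225/30 = 7.5
Step 5: 50 μL + 750 μL = 800 μL total → factor 800/50 = 16
Overall dilution factor = 18 × 12.044 × 6 × 7.5 × 16 = 1.561 × 10^5
Final = 2.40 mM / 1.561 × 10^5 = 1.538 × 10^-5 mM = 15.4 nM

15.4 nM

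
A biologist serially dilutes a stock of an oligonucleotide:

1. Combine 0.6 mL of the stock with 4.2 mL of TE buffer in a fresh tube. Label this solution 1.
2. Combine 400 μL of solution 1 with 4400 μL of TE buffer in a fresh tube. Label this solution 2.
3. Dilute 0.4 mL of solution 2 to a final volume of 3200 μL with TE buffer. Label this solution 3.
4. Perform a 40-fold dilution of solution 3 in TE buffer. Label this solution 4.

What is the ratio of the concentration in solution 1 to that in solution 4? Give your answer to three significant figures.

3.84 × 10^3

Step 1: 0.6 mL + 4.2 mL = 4.8 mL total → factor 4.8/0.6 = 8
Step 2: 400 μL + 4400 μL = 4800 μL total → factor 4800/400 = 12
Step 3: 0.4 mL brought to 3200 μL → factor 3.2/0.4 = 8
Step 4: 40-fold → factor 40
Dilution factor to solution 1 = 8; to solution 4 = 30720
[solution 1]/[solution 4] = (factor to solution 4)/(factor to solution 1) = 30720/8 = 3.84 × 10^3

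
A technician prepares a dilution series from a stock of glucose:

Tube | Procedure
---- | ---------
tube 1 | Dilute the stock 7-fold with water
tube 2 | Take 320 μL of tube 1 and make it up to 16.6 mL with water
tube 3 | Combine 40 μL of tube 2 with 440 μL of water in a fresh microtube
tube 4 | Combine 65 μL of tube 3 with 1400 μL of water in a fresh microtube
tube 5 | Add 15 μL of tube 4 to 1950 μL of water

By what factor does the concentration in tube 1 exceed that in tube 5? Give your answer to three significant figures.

Step 1: 7-fold → factor 7
Step 2: 320 μL brought to 16.6 mL → factor 16600/320 = 51.875
Step 3: 40 μL + 440 μL = 480 μL total → factor 480/40 = 12
Step 4: 65 μL + 1400 μL = 1465 μL total → factor 1465/65 = 22.538
Step 5: 15 μL + 1950 μL = 1965 μL total → factor 1965/15 = 131
Dilution factor to tube 1 = 7; to tube 5 = 1.2866 × 10^7
[tube 1]/[tube 5] = (factor to tube 5)/(factor to tube 1) = 1.2866 × 10^7/7 = 1.84 × 10^6

1.84 × 10^6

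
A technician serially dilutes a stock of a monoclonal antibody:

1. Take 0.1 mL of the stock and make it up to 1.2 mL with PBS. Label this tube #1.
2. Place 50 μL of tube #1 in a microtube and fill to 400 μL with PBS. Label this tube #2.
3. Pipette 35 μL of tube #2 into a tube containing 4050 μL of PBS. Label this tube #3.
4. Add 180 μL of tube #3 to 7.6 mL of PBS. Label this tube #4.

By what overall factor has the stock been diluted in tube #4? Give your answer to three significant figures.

Step 1: 0.1 mL brought to 1.2 mL → factor 1.2/0.1 = 12
Step 2: 50 μL brought to 400 μL → factor 400/50 = 8
Step 3: 35 μL + 4050 μL = 4085 μL total → factor 4085/35 = 116.71
Step 4: 180 μL + 7.6 mL = 7780 μL total → factor 7780/180 = 43.222
Overall dilution factor = 12 × 8 × 116.71 × 43.222 = 4.8429 × 10^5

4.84 × 10^5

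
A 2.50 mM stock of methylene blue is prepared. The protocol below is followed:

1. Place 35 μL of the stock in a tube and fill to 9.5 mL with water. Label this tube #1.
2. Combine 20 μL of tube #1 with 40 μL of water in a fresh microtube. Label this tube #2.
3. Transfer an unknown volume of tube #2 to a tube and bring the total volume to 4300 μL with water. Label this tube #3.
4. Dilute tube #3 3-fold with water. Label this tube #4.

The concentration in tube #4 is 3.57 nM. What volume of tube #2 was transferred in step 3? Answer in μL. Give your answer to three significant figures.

15.0 μL

Step 1: 35 μL brought to 9.5 mL → factor 9500/35 = 271.43
Step 2: 20 μL + 40 μL = 60 μL total → factor 60/20 = 3
Step 3: v brought to 4300 μL → factor = 4300 μL/v
Step 4: 3-fold → factor 3
Product of known-step factors = 2442.9
Overall factor = 2.50 mM / (3.57 nM) = 7.0028 × 10^5
Step-3 factor = 7.0028 × 10^5 / 2442.9 = 286.66
v = 4300 μL / 286.66 = 15.0 μL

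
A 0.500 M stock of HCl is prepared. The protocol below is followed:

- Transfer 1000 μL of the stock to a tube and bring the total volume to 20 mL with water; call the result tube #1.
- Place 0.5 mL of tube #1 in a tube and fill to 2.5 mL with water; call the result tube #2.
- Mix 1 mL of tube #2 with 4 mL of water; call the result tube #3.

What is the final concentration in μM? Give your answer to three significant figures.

1.00 × 10^3 μM

Step 1: 1000 μL brought to 20 mL → factor 20000/1000 = 20
Step 2: 0.5 mL brought to 2.5 mL → factor 2.5/0.5 = 5
Step 3: 1 mL + 4 mL = 5 mL total → factor 5/1 = 5
Overall dilution factor = 20 × 5 × 5 = 500
Final = 0.500 M / 500 = 0.001000 M = 1.00 × 10^3 μM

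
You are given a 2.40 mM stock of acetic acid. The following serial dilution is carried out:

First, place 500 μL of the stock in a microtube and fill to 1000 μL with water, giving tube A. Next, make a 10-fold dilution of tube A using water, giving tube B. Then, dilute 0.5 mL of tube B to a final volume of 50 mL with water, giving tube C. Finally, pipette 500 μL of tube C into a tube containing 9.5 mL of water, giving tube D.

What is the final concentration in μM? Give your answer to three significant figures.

0.0600 μM

Step 1: 500 μL brought to 1000 μL → factor 1000/500 = 2
Step 2: 10-fold → factor 10
Step 3: 0.5 mL brought to 50 mL → factor 50/0.5 = 100
Step 4: 500 μL + 9.5 mL = 10000 μL total → factor 10000/500 = 20
Overall dilution factor = 2 × 10 × 100 × 20 = 40000
Final = 2.40 mM / 40000 = 6.000 × 10^-5 mM = 0.0600 μM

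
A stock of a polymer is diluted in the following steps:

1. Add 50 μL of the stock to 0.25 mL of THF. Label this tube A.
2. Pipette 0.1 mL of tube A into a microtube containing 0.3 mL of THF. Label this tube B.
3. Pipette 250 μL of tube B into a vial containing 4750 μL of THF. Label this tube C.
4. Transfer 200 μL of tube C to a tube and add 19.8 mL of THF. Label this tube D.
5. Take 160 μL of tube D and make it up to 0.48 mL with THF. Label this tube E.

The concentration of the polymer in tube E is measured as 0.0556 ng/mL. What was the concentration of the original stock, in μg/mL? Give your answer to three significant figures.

8.01 μg/mL

Step 1: 50 μL + 0.25 mL = 300 μL total → factor 300/50 = 6
Step 2: 0.1 mL + 0.3 mL = 0.4 mL total → factor 0.4/0.1 = 4
Step 3: 250 μL + 4750 μL = 5000 μL total → factor 5000/250 = 20
Step 4: 200 μL + 19.8 mL = 20000 μL total → factor 20000/200 = 100
Step 5: 160 μL brought to 0.48 mL → factor 480/160 = 3
Overall dilution factor = 6 × 4 × 20 × 100 × 3 = 1.44 × 10^5
Stock = 0.0556 ng/mL × 1.44 × 10^5 = 8006 ng/mL = 8.01 μg/mL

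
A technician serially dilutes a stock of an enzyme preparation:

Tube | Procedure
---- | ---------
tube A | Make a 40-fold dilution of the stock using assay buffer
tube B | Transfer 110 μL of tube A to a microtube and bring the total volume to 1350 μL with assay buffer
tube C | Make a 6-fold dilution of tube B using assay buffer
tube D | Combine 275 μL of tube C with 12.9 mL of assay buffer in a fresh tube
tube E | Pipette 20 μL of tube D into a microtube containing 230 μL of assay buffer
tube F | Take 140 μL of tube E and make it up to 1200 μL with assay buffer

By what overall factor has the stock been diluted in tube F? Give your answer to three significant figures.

1.51 × 10^7

Step 1: 40-fold → factor 40
Step 2: 110 μL brought to 1350 μL → factor 1350/110 = 12.273
Step 3: 6-fold → factor 6
Step 4: 275 μL + 12.9 mL = 13175 μL total → factor 13175/275 = 47.909
Step 5: 20 μL + 230 μL = 250 μL total → factor 250/20 = 12.5
Step 6: 140 μL brought to 1200 μL → factor 1200/140 = 8.5714
Overall dilution factor = 40 × 12.273 × 6 × 47.909 × 12.5 × 8.5714 = 1.5119 × 10^7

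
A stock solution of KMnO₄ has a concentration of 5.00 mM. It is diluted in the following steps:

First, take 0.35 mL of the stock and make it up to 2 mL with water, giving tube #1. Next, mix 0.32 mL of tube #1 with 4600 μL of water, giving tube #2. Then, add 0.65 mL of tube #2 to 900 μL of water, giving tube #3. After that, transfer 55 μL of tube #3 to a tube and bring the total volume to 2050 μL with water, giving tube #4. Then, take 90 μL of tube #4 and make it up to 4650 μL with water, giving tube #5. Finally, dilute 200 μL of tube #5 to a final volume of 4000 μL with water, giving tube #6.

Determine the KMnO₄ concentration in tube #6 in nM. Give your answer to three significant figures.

0.620 nM

Step 1: 0.35 mL brought to 2 mL → factor 2/0.35 = 5.7143
Step 2: 0.32 mL + 4600 μL = 4.92 mL total → factor 4.92/0.32 = 15.375
Step 3: 0.65 mL + 900 μL = 1.55 mL total → factor 1.55/0.65 = 2.3846
Step 4: 55 μL brought to 2050 μL → factor 2050/55 = 37.273
Step 5: 90 μL brought to 4650 μL → factor 4650/90 = 51.667
Step 6: 200 μL brought to 4000 μL → factor 4000/200 = 20
Overall dilution factor = 5.7143 × 15.375 × 2.3846 × 37.273 × 51.667 × 20 = 8.0691 × 10^6
Final = 5.00 mM / 8.0691 × 10^6 = 6.196 × 10^-7 mM = 0.620 nM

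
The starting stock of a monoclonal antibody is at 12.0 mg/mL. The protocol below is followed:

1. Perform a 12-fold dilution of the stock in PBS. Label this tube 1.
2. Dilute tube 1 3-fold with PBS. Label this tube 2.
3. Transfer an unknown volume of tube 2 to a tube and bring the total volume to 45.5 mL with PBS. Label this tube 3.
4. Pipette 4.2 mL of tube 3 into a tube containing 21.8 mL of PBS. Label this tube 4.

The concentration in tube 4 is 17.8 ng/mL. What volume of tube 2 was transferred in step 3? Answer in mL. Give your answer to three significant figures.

0.0150 mL

Step 1: 12-fold → factor 12
Step 2: 3-fold → factor 3
Step 3: v brought to 45.5 mL → factor = 45.5 mL/v
Step 4: 4.2 mL + 21.8 mL = 26 mL total → factor 26/4.2 = 6.1905
Product of known-step factors = 222.86
Overall factor = 12.0 mg/mL / (17.8 ng/mL) = 6.7416 × 10^5
Step-3 factor = 6.7416 × 10^5 / 222.86 = 3025.1
v = 45.5 mL / 3025.1 = 0.0150 mL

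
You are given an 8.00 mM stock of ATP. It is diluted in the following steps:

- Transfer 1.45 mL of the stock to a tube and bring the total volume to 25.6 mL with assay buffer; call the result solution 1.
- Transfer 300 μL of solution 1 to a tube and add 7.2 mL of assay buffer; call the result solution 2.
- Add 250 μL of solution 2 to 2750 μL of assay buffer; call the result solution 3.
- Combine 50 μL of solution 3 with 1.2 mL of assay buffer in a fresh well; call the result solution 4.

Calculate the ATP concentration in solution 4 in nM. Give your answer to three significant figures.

Step 1: 1.45 mL brought to 25.6 mL → factor 25.6/1.45 = 17.655
Step 2: 300 μL + 7.2 mL = 7500 μL total → factor 7500/300 = 25
Step 3: 250 μL + 2750 μL = 3000 μL total → factor 3000/250 = 12
Step 4: 50 μL + 1.2 mL = 1250 μL total → factor 1250/50 = 25
Dilution factor through solution 4 = 17.655 × 25 × 12 × 25 = 1.3241 × 10^5
[solution 4] = 8.00 mM / 1.3241 × 10^5 = 6.042 × 10^-5 mM = 60.4 nM

60.4 nM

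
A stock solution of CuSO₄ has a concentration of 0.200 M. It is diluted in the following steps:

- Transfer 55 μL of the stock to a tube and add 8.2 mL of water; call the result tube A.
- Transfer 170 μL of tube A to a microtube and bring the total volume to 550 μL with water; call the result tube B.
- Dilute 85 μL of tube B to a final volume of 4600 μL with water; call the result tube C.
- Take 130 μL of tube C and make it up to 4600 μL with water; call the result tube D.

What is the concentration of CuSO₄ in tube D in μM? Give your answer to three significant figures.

0.215 μM

Step 1: 55 μL + 8.2 mL = 8255 μL total → factor 8255/55 = 150.09
Step 2: 170 μL brought to 550 μL → factor 550/170 = 3.2353
Step 3: 85 μL brought to 4600 μL → factor 4600/85 = 54.118
Step 4: 130 μL brought to 4600 μL → factor 4600/130 = 35.385
Overall dilution factor = 150.09 × 3.2353 × 54.118 × 35.385 = 9.2987 × 10^5
Final = 0.200 M / 9.2987 × 10^5 = 2.151 × 10^-7 M = 0.215 μM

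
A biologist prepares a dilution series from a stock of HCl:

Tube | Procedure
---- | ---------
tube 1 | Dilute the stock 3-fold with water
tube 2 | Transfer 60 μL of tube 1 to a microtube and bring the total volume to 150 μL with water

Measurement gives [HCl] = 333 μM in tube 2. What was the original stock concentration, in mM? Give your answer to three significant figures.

Step 1: 3-fold → factor 3
Step 2: 60 μL brought to 150 μL → factor 150/60 = 2.5
Overall dilution factor = 3 × 2.5 = 7.5
Stock = 333 μM × 7.5 = 2498 μM = 2.50 mM

2.50 mM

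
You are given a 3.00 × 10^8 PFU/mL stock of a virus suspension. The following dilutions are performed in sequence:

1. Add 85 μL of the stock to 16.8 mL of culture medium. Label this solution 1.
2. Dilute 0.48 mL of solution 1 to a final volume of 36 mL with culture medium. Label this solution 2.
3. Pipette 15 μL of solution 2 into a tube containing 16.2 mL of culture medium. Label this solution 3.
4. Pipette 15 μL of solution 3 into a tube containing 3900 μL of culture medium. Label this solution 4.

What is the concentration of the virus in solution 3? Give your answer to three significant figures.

18.6 PFU/mL

Step 1: 85 μL + 16.8 mL = 16885 μL total → factor 16885/85 = 198.65
Step 2: 0.48 mL brought to 36 mL → factor 36/0.48 = 75
Step 3: 15 μL + 16.2 mL = 16215 μL total → factor 16215/15 = 1081
Dilution factor through solution 3 = 198.65 × 75 × 1081 = 1.6105 × 10^7
[solution 3] = 3.00 × 10^8 PFU/mL / 1.6105 × 10^7 = 18.6 PFU/mL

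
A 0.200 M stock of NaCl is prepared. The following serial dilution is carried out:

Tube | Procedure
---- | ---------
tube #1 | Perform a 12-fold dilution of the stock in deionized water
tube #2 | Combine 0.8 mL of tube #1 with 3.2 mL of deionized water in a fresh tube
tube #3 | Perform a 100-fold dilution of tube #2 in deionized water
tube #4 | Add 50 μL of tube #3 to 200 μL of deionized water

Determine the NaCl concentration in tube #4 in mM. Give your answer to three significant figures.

0.00667 mM

Step 1: 12-fold → factor 12
Step 2: 0.8 mL + 3.2 mL = 4 mL total → factor 4/0.8 = 5
Step 3: 100-fold → factor 100
Step 4: 50 μL + 200 μL = 250 μL total → factor 250/50 = 5
Overall dilution factor = 12 × 5 × 100 × 5 = 30000
Final = 0.200 M / 30000 = 6.667 × 10^-6 M = 0.00667 mM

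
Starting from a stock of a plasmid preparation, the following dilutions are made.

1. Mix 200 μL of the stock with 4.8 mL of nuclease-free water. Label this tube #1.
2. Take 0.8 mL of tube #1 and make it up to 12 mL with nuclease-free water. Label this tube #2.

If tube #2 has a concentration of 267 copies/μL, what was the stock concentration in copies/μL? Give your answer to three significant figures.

1.00 × 10^5 copies/μL

Step 1: 200 μL + 4.8 mL = 5000 μL total → factor 5000/200 = 25
Step 2: 0.8 mL brought to 12 mL → factor 12/0.8 = 15
Overall dilution factor = 25 × 15 = 375
Stock = 267 copies/μL × 375 = 1.00 × 10^5 copies/μL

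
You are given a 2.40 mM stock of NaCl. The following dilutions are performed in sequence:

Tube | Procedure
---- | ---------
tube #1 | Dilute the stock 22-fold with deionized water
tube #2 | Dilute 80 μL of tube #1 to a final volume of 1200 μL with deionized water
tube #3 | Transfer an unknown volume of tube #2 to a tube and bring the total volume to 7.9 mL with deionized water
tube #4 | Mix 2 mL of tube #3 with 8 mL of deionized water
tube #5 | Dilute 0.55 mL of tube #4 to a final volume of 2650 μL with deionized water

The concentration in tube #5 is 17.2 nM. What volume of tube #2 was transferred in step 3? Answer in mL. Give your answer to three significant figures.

0.450 mL

Step 1: 22-fold → factor 22
Step 2: 80 μL brought to 1200 μL → factor 1200/80 = 15
Step 3: v brought to 7.9 mL → factor = 7.9 mL/v
Step 4: 2 mL + 8 mL = 10 mL total → factor 10/2 = 5
Step 5: 0.55 mL brought to 2650 μL → factor 2.65/0.55 = 4.8182
Product of known-step factors = 7950
Overall factor = 2.40 mM / (17.2 nM) = 1.3953 × 10^5
Step-3 factor = 1.3953 × 10^5 / 7950 = 17.552
v = 7.9 mL / 17.552 = 0.450 mL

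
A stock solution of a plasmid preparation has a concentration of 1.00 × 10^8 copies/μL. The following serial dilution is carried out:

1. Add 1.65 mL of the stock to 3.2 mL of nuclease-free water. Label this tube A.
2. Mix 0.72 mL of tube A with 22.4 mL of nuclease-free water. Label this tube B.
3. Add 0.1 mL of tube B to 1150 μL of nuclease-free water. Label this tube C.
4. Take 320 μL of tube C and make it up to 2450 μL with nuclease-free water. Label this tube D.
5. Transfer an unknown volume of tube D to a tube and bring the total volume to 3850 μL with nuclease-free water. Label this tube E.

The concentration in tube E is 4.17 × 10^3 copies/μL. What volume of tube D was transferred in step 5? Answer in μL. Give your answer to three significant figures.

1.45 × 10^3 μL

Step 1: 1.65 mL + 3.2 mL = 4.85 mL total → factor 4.85/1.65 = 2.9394
Step 2: 0.72 mL + 22.4 mL = 23.12 mL total → factor 23.12/0.72 = 32.111
Step 3: 0.1 mL + 1150 μL = 1.25 mL total → factor 1.25/0.1 = 12.5
Step 4: 320 μL brought to 2450 μL → factor 2450/320 = 7.6562
Step 5: v brought to 3850 μL → factor = 3850 μL/v
Product of known-step factors = 9033.2
Overall factor = 1.00 × 10^8 copies/μL / (4.17 × 10^3 copies/μL) = 23981
Step-5 factor = 23981 / 9033.2 = 2.6548
v = 3850 μL / 2.6548 = 1.45 × 10^3 μL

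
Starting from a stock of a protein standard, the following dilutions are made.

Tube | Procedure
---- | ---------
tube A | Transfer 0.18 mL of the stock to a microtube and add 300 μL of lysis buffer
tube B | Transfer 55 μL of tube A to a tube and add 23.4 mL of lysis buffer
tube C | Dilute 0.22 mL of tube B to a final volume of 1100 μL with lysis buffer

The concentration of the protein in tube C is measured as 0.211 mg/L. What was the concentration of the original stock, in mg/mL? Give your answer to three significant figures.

Step 1: 0.18 mL + 300 μL = 0.48 mL total → factor 0.48/0.18 = 2.6667
Step 2: 55 μL + 23.4 mL = 23455 μL total → factor 23455/55 = 426.45
Step 3: 0.22 mL brought to 1100 μL → factor 1.1/0.22 = 5
Overall dilution factor = 2.6667 × 426.45 × 5 = 5686.1
Stock = 0.211 mg/L × 5686.1 = 1200 mg/L = 1.20 mg/mL

1.20 mg/mL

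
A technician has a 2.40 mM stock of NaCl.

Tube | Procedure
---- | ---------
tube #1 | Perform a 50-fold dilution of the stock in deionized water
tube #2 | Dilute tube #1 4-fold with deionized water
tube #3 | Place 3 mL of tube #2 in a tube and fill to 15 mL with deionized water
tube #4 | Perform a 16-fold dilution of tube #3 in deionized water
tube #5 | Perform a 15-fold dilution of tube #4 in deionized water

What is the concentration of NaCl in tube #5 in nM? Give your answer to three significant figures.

10.0 nM

Step 1: 50-fold → factor 50
Step 2: 4-fold → factor 4
Step 3: 3 mL brought to 15 mL → factor 15/3 = 5
Step 4: 16-fold → factor 16
Step 5: 15-fold → factor 15
Overall dilution factor = 50 × 4 × 5 × 16 × 15 = 2.4 × 10^5
Final = 2.40 mM / 2.4 × 10^5 = 1.000 × 10^-5 mM = 10.0 nM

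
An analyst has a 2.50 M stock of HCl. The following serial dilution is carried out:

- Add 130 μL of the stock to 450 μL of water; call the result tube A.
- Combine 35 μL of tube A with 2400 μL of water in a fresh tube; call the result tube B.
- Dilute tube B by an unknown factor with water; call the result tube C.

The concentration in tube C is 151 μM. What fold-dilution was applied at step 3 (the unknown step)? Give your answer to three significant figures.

Step 1: 130 μL + 450 μL = 580 μL total → factor 580/130 = 4.4615
Step 2: 35 μL + 2400 μL = 2435 μL total → factor 2435/35 = 69.571
Step 3: unknown factor x
Product of known-step factors = 310.4
Overall factor = 2.50 M / (151 μM) = 16556
x = 16556 / 310.4 = 53.3

53.3-fold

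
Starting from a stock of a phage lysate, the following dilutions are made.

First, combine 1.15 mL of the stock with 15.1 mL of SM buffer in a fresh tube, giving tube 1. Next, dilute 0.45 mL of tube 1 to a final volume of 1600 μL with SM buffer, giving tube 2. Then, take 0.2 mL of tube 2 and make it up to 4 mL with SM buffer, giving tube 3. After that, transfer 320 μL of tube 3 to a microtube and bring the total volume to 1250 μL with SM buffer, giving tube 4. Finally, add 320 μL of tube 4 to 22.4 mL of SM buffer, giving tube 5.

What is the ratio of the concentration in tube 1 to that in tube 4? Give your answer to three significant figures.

278

Step 1: 1.15 mL + 15.1 mL = 16.25 mL total → factor 16.25/1.15 = 14.13
Step 2: 0.45 mL brought to 1600 μL → factor 1.6/0.45 = 3.5556
Step 3: 0.2 mL brought to 4 mL → factor 4/0.2 = 20
Step 4: 320 μL brought to 1250 μL → factor 1250/320 = 3.9062
Dilution factor to tube 1 = 14.13; to tube 4 = 3925.1
[tube 1]/[tube 4] = (factor to tube 4)/(factor to tube 1) = 3925.1/14.13 = 278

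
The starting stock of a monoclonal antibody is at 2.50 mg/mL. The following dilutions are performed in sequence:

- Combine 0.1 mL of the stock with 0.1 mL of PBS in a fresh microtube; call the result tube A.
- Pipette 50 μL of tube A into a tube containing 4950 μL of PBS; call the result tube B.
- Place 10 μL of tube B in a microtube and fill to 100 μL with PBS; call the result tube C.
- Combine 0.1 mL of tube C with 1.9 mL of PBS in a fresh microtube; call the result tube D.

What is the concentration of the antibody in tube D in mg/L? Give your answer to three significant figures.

Step 1: 0.1 mL + 0.1 mL = 0.2 mL total → factor 0.2/0.1 = 2
Step 2: 50 μL + 4950 μL = 5000 μL total → factor 5000/50 = 100
Step 3: 10 μL brought to 100 μL → factor 100/10 = 10
Step 4: 0.1 mL + 1.9 mL = 2 mL total → factor 2/0.1 = 20
Overall dilution factor = 2 × 100 × 10 × 20 = 40000
Final = 2.50 mg/mL / 40000 = 6.250 × 10^-5 mg/mL = 0.0625 mg/L

0.0625 mg/L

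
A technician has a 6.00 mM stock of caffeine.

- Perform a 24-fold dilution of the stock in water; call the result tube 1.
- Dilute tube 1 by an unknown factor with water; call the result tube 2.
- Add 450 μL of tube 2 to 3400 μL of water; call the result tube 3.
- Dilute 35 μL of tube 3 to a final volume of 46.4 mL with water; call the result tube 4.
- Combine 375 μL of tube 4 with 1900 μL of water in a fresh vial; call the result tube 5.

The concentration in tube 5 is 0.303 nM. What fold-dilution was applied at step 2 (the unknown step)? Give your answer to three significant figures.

Step 1: 24-fold → factor 24
Step 2: unknown factor x
Step 3: 450 μL + 3400 μL = 3850 μL total → factor 3850/450 = 8.5556
Step 4: 35 μL brought to 46.4 mL → factor 46400/35 = 1325.7
Step 5: 375 μL + 1900 μL = 2275 μL total → factor 2275/375 = 6.0667
Product of known-step factors = 1.6514 × 10^6
Overall factor = 6.00 mM / (0.303 nM) = 1.9802 × 10^7
x = 1.9802 × 10^7 / 1.6514 × 10^6 = 12.0

12.0-fold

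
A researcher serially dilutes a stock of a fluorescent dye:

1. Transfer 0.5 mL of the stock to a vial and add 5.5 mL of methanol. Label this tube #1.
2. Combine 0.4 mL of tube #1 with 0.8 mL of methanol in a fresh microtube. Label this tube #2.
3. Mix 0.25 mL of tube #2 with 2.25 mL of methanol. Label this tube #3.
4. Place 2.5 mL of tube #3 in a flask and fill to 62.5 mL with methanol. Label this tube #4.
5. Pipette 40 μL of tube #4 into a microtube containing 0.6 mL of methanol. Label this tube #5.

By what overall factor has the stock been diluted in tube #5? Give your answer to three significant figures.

1.44 × 10^5

Step 1: 0.5 mL + 5.5 mL = 6 mL total → factor 6/0.5 = 12
Step 2: 0.4 mL + 0.8 mL = 1.2 mL total → factor 1.2/0.4 = 3
Step 3: 0.25 mL + 2.25 mL = 2.5 mL total → factor 2.5/0.25 = 10
Step 4: 2.5 mL brought to 62.5 mL → factor 62.5/2.5 = 25
Step 5: 40 μL + 0.6 mL = 640 μL total → factor 640/40 = 16
Overall dilution factor = 12 × 3 × 10 × 25 × 16 = 1.44 × 10^5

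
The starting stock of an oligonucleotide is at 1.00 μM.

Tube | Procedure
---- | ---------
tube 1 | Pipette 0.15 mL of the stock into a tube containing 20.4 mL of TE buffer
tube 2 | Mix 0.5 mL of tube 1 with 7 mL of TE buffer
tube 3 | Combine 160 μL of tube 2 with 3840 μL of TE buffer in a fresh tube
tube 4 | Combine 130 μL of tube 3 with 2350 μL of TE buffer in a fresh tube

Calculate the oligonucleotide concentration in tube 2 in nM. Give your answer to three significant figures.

0.487 nM

Step 1: 0.15 mL + 20.4 mL = 20.55 mL total → factor 20.55/0.15 = 137
Step 2: 0.5 mL + 7 mL = 7.5 mL total → factor 7.5/0.5 = 15
Dilution factor through tube 2 = 137 × 15 = 2055
[tube 2] = 1.00 μM / 2055 = 0.0004866 μM = 0.487 nM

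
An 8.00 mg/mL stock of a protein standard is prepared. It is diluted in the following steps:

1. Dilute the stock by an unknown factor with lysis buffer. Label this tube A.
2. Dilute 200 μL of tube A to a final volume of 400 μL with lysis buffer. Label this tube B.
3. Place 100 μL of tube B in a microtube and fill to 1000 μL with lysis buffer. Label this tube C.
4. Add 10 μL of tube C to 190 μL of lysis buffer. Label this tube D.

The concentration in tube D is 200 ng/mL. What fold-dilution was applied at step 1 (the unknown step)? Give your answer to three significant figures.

100-fold

Step 1: unknown factor x
Step 2: 200 μL brought to 400 μL → factor 400/200 = 2
Step 3: 100 μL brought to 1000 μL → factor 1000/100 = 10
Step 4: 10 μL + 190 μL = 200 μL total → factor 200/10 = 20
Product of known-step factors = 400
Overall factor = 8.00 mg/mL / (200 ng/mL) = 40000
x = 40000 / 400 = 100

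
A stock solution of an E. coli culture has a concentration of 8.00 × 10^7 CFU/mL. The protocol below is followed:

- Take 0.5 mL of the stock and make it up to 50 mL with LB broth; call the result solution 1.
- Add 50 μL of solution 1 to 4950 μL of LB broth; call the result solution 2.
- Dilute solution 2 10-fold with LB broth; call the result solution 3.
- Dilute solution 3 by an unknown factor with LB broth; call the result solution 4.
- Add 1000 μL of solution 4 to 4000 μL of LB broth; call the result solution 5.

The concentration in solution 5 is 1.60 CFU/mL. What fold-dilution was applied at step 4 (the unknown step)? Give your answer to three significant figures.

100-fold

Step 1: 0.5 mL brought to 50 mL → factor 50/0.5 = 100
Step 2: 50 μL + 4950 μL = 5000 μL total → factor 5000/50 = 100
Step 3: 10-fold → factor 10
Step 4: unknown factor x
Step 5: 1000 μL + 4000 μL = 5000 μL total → factor 5000/1000 = 5
Product of known-step factors = 5 × 10^5
Overall factor = 8.00 × 10^7 CFU/mL / (1.60 CFU/mL) = 5 × 10^7
x = 5 × 10^7 / 5 × 10^5 = 100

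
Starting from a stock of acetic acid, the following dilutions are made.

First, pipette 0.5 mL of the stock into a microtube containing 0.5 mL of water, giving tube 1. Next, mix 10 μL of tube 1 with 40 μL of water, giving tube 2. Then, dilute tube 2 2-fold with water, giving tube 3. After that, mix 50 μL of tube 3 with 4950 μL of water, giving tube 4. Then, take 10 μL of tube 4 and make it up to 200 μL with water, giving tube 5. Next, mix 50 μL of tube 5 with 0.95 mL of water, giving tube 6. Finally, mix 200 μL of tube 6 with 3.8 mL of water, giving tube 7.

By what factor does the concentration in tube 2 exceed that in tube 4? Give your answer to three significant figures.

200

Step 1: 0.5 mL + 0.5 mL = 1 mL total → factor 1/0.5 = 2
Step 2: 10 μL + 40 μL = 50 μL total → factor 50/10 = 5
Step 3: 2-fold → factor 2
Step 4: 50 μL + 4950 μL = 5000 μL total → factor 5000/50 = 100
Dilution factor to tube 2 = 10; to tube 4 = 2000
[tube 2]/[tube 4] = (factor to tube 4)/(factor to tube 2) = 2000/10 = 200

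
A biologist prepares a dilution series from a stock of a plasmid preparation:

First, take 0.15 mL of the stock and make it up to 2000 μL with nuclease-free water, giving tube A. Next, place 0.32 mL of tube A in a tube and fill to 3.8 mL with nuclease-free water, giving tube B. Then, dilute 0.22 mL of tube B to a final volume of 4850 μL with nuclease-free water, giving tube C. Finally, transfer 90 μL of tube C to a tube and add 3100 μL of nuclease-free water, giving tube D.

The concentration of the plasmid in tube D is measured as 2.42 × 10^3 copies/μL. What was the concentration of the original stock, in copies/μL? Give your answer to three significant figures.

2.99 × 10^8 copies/μL

Step 1: 0.15 mL brought to 2000 μL → factor 2/0.15 = 13.333
Step 2: 0.32 mL brought to 3.8 mL → factor 3.8/0.32 = 11.875
Step 3: 0.22 mL brought to 4850 μL → factor 4.85/0.22 = 22.045
Step 4: 90 μL + 3100 μL = 3190 μL total → factor 3190/90 = 35.444
Overall dilution factor = 13.333 × 11.875 × 22.045 × 35.444 = 1.2372 × 10^5
Stock = 2.42 × 10^3 copies/μL × 1.2372 × 10^5 = 2.99 × 10^8 copies/μL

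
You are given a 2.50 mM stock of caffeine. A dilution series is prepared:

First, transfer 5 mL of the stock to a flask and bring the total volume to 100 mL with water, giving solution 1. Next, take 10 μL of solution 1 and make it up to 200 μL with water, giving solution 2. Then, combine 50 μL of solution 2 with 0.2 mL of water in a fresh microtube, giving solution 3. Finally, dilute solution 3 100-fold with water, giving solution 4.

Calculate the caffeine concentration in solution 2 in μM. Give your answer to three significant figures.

6.25 μM

Step 1: 5 mL brought to 100 mL → factor 100/5 = 20
Step 2: 10 μL brought to 200 μL → factor 200/10 = 20
Dilution factor through solution 2 = 20 × 20 = 400
[solution 2] = 2.50 mM / 400 = 0.006250 mM = 6.25 μM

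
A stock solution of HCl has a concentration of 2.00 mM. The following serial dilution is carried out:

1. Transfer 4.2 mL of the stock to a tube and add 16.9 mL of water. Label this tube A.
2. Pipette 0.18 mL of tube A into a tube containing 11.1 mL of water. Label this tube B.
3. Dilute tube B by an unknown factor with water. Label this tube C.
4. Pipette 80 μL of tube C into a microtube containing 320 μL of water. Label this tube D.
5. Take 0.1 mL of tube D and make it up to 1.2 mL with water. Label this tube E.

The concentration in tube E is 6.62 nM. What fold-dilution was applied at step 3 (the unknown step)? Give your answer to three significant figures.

16.0-fold

Step 1: 4.2 mL + 16.9 mL = 21.1 mL total → factor 21.1/4.2 = 5.0238
Step 2: 0.18 mL + 11.1 mL = 11.28 mL total → factor 11.28/0.18 = 62.667
Step 3: unknown factor x
Step 4: 80 μL + 320 μL = 400 μL total → factor 400/80 = 5
Step 5: 0.1 mL brought to 1.2 mL → factor 1.2/0.1 = 12
Product of known-step factors = 18890
Overall factor = 2.00 mM / (6.62 nM) = 3.0211 × 10^5
x = 3.0211 × 10^5 / 18890 = 16.0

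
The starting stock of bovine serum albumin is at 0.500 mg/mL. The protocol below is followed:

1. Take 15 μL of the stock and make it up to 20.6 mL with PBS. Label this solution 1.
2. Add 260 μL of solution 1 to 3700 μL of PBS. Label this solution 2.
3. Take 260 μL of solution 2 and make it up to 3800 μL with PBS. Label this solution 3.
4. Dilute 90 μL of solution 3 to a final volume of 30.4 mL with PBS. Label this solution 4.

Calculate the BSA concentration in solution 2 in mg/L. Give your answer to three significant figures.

0.0239 mg/L

Step 1: 15 μL brought to 20.6 mL → factor 20600/15 = 1373.3
Step 2: 260 μL + 3700 μL = 3960 μL total → factor 3960/260 = 15.231
Dilution factor through solution 2 = 1373.3 × 15.231 = 20917
[solution 2] = 0.500 mg/mL / 20917 = 2.390 × 10^-5 mg/mL = 0.0239 mg/L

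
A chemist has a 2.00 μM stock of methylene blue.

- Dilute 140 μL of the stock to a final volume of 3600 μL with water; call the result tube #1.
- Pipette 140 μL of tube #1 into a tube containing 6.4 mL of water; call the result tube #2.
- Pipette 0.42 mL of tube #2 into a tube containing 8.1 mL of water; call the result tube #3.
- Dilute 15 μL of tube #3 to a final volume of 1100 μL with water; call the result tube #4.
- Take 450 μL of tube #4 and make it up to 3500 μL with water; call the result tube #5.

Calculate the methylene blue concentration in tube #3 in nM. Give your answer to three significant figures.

Step 1: 140 μL brought to 3600 μL → factor 3600/140 = 25.714
Step 2: 140 μL + 6.4 mL = 6540 μL total → factor 6540/140 = 46.714
Step 3: 0.42 mL + 8.1 mL = 8.52 mL total → factor 8.52/0.42 = 20.286
Dilution factor through tube #3 = 25.714 × 46.714 × 20.286 = 24368
[tube #3] = 2.00 μM / 24368 = 8.208 × 10^-5 μM = 0.0821 nM

0.0821 nM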